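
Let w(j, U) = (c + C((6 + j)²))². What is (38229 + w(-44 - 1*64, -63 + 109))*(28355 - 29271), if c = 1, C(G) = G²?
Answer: -10732400128317343288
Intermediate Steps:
w(j, U) = (1 + (6 + j)⁴)² (w(j, U) = (1 + ((6 + j)²)²)² = (1 + (6 + j)⁴)²)
(38229 + w(-44 - 1*64, -63 + 109))*(28355 - 29271) = (38229 + (1 + (6 + (-44 - 1*64))⁴)²)*(28355 - 29271) = (38229 + (1 + (6 + (-44 - 64))⁴)²)*(-916) = (38229 + (1 + (6 - 108)⁴)²)*(-916) = (38229 + (1 + (-102)⁴)²)*(-916) = (38229 + (1 + 108243216)²)*(-916) = (38229 + 108243217²)*(-916) = (38229 + 11716594026509089)*(-916) = 11716594026547318*(-916) = -10732400128317343288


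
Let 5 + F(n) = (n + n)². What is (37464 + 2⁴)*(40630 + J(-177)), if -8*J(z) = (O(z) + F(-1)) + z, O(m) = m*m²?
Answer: 27503062935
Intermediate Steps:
O(m) = m³
F(n) = -5 + 4*n² (F(n) = -5 + (n + n)² = -5 + (2*n)² = -5 + 4*n²)
J(z) = ⅛ - z/8 - z³/8 (J(z) = -((z³ + (-5 + 4*(-1)²)) + z)/8 = -((z³ + (-5 + 4*1)) + z)/8 = -((z³ + (-5 + 4)) + z)/8 = -((z³ - 1) + z)/8 = -((-1 + z³) + z)/8 = -(-1 + z + z³)/8 = ⅛ - z/8 - z³/8)
(37464 + 2⁴)*(40630 + J(-177)) = (37464 + 2⁴)*(40630 + (⅛ - ⅛*(-177) - ⅛*(-177)³)) = (37464 + 16)*(40630 + (⅛ + 177/8 - ⅛*(-5545233))) = 37480*(40630 + (⅛ + 177/8 + 5545233/8)) = 37480*(40630 + 5545411/8) = 37480*(5870451/8) = 27503062935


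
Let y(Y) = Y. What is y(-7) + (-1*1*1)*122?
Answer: -129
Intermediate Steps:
y(-7) + (-1*1*1)*122 = -7 + (-1*1*1)*122 = -7 - 1*1*122 = -7 - 1*122 = -7 - 122 = -129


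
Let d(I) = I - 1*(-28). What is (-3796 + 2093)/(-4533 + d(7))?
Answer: 131/346 ≈ 0.37861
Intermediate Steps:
d(I) = 28 + I (d(I) = I + 28 = 28 + I)
(-3796 + 2093)/(-4533 + d(7)) = (-3796 + 2093)/(-4533 + (28 + 7)) = -1703/(-4533 + 35) = -1703/(-4498) = -1703*(-1/4498) = 131/346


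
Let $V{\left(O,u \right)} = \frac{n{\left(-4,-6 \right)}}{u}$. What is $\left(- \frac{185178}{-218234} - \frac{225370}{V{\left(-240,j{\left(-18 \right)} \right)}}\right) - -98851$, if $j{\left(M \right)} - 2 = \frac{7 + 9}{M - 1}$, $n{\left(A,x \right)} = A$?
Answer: $\frac{17905066661}{109117} \approx 1.6409 \cdot 10^{5}$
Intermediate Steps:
$j{\left(M \right)} = 2 + \frac{16}{-1 + M}$ ($j{\left(M \right)} = 2 + \frac{7 + 9}{M - 1} = 2 + \frac{16}{-1 + M}$)
$V{\left(O,u \right)} = - \frac{4}{u}$
$\left(- \frac{185178}{-218234} - \frac{225370}{V{\left(-240,j{\left(-18 \right)} \right)}}\right) - -98851 = \left(- \frac{185178}{-218234} - \frac{225370}{\left(-4\right) \frac{1}{2 \frac{1}{-1 - 18} \left(7 - 18\right)}}\right) - -98851 = \left(\left(-185178\right) \left(- \frac{1}{218234}\right) - \frac{225370}{\left(-4\right) \frac{1}{2 \frac{1}{-19} \left(-11\right)}}\right) + 98851 = \left(\frac{92589}{109117} - \frac{225370}{\left(-4\right) \frac{1}{2 \left(- \frac{1}{19}\right) \left(-11\right)}}\right) + 98851 = \left(\frac{92589}{109117} - \frac{225370}{\left(-4\right) \frac{1}{\frac{22}{19}}}\right) + 98851 = \left(\frac{92589}{109117} - \frac{225370}{\left(-4\right) \frac{19}{22}}\right) + 98851 = \left(\frac{92589}{109117} - \frac{225370}{- \frac{38}{11}}\right) + 98851 = \left(\frac{92589}{109117} - - \frac{1239535}{19}\right) + 98851 = \left(\frac{92589}{109117} + \frac{1239535}{19}\right) + 98851 = \frac{7118742094}{109117} + 98851 = \frac{17905066661}{109117}$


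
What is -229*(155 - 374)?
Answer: 50151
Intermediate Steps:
-229*(155 - 374) = -229*(-219) = 50151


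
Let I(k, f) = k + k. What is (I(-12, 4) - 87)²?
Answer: 12321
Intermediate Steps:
I(k, f) = 2*k
(I(-12, 4) - 87)² = (2*(-12) - 87)² = (-24 - 87)² = (-111)² = 12321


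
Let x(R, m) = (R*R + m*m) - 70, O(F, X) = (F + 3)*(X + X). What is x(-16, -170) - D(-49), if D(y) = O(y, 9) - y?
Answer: 29865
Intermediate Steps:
O(F, X) = 2*X*(3 + F) (O(F, X) = (3 + F)*(2*X) = 2*X*(3 + F))
x(R, m) = -70 + R² + m² (x(R, m) = (R² + m²) - 70 = -70 + R² + m²)
D(y) = 54 + 17*y (D(y) = 2*9*(3 + y) - y = (54 + 18*y) - y = 54 + 17*y)
x(-16, -170) - D(-49) = (-70 + (-16)² + (-170)²) - (54 + 17*(-49)) = (-70 + 256 + 28900) - (54 - 833) = 29086 - 1*(-779) = 29086 + 779 = 29865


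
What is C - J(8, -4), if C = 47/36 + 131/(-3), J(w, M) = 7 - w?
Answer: -1489/36 ≈ -41.361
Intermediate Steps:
C = -1525/36 (C = 47*(1/36) + 131*(-1/3) = 47/36 - 131/3 = -1525/36 ≈ -42.361)
C - J(8, -4) = -1525/36 - (7 - 1*8) = -1525/36 - (7 - 8) = -1525/36 - 1*(-1) = -1525/36 + 1 = -1489/36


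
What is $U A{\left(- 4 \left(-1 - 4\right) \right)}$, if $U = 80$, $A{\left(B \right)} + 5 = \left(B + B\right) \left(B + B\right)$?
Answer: $127600$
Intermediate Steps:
$A{\left(B \right)} = -5 + 4 B^{2}$ ($A{\left(B \right)} = -5 + \left(B + B\right) \left(B + B\right) = -5 + 2 B 2 B = -5 + 4 B^{2}$)
$U A{\left(- 4 \left(-1 - 4\right) \right)} = 80 \left(-5 + 4 \left(- 4 \left(-1 - 4\right)\right)^{2}\right) = 80 \left(-5 + 4 \left(\left(-4\right) \left(-5\right)\right)^{2}\right) = 80 \left(-5 + 4 \cdot 20^{2}\right) = 80 \left(-5 + 4 \cdot 400\right) = 80 \left(-5 + 1600\right) = 80 \cdot 1595 = 127600$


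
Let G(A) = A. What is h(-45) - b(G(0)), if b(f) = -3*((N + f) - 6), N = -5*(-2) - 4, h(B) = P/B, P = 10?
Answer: -2/9 ≈ -0.22222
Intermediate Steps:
h(B) = 10/B
N = 6 (N = 10 - 4 = 6)
b(f) = -3*f (b(f) = -3*((6 + f) - 6) = -3*f)
h(-45) - b(G(0)) = 10/(-45) - (-3)*0 = 10*(-1/45) - 1*0 = -2/9 + 0 = -2/9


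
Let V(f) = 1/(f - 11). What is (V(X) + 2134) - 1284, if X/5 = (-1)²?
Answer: 5099/6 ≈ 849.83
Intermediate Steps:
X = 5 (X = 5*(-1)² = 5*1 = 5)
V(f) = 1/(-11 + f)
(V(X) + 2134) - 1284 = (1/(-11 + 5) + 2134) - 1284 = (1/(-6) + 2134) - 1284 = (-⅙ + 2134) - 1284 = 12803/6 - 1284 = 5099/6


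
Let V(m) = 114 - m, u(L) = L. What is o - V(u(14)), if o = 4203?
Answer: 4103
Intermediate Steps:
o - V(u(14)) = 4203 - (114 - 1*14) = 4203 - (114 - 14) = 4203 - 1*100 = 4203 - 100 = 4103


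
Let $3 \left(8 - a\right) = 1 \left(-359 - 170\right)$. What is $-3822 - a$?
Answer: $- \frac{12019}{3} \approx -4006.3$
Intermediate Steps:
$a = \frac{553}{3}$ ($a = 8 - \frac{1 \left(-359 - 170\right)}{3} = 8 - \frac{1 \left(-529\right)}{3} = 8 - - \frac{529}{3} = 8 + \frac{529}{3} = \frac{553}{3} \approx 184.33$)
$-3822 - a = -3822 - \frac{553}{3} = - \frac{12019}{3}$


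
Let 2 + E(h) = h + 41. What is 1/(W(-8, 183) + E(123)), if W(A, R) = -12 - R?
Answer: -1/33 ≈ -0.030303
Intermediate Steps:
E(h) = 39 + h (E(h) = -2 + (h + 41) = -2 + (41 + h) = 39 + h)
1/(W(-8, 183) + E(123)) = 1/((-12 - 1*183) + (39 + 123)) = 1/((-12 - 183) + 162) = 1/(-195 + 162) = 1/(-33) = -1/33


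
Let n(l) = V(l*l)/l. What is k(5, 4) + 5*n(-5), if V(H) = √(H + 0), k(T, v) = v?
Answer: -1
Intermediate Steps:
V(H) = √H
n(l) = √(l²)/l (n(l) = √(l*l)/l = √(l²)/l)
k(5, 4) + 5*n(-5) = 4 + 5*(√((-5)²)/(-5)) = 4 + 5*(-√25/5) = 4 + 5*(-⅕*5) = 4 + 5*(-1) = 4 - 5 = -1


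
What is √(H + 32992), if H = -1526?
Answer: √31466 ≈ 177.39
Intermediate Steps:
√(H + 32992) = √(-1526 + 32992) = √31466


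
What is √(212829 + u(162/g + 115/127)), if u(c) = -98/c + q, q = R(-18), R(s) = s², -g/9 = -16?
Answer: √906967151473/2063 ≈ 461.63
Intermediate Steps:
g = 144 (g = -9*(-16) = 144)
q = 324 (q = (-18)² = 324)
u(c) = 324 - 98/c (u(c) = -98/c + 324 = 324 - 98/c)
√(212829 + u(162/g + 115/127)) = √(212829 + (324 - 98/(162/144 + 115/127))) = √(212829 + (324 - 98/(162*(1/144) + 115*(1/127)))) = √(212829 + (324 - 98/(9/8 + 115/127))) = √(212829 + (324 - 98/2063/1016)) = √(212829 + (324 - 98*1016/2063)) = √(212829 + (324 - 99568/2063)) = √(212829 + 568844/2063) = √(439635071/2063) = √906967151473/2063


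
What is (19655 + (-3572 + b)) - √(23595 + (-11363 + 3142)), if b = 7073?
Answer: 23156 - √15374 ≈ 23032.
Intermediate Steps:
(19655 + (-3572 + b)) - √(23595 + (-11363 + 3142)) = (19655 + (-3572 + 7073)) - √(23595 + (-11363 + 3142)) = (19655 + 3501) - √(23595 - 8221) = 23156 - √15374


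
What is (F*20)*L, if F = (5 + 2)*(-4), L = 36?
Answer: -20160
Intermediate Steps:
F = -28 (F = 7*(-4) = -28)
(F*20)*L = -28*20*36 = -560*36 = -20160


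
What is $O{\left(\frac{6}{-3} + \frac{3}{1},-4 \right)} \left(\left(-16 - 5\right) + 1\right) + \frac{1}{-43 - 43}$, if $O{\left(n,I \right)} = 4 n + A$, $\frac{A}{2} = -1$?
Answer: $- \frac{3441}{86} \approx -40.012$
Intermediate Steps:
$A = -2$ ($A = 2 \left(-1\right) = -2$)
$O{\left(n,I \right)} = -2 + 4 n$ ($O{\left(n,I \right)} = 4 n - 2 = -2 + 4 n$)
$O{\left(\frac{6}{-3} + \frac{3}{1},-4 \right)} \left(\left(-16 - 5\right) + 1\right) + \frac{1}{-43 - 43} = \left(-2 + 4 \left(\frac{6}{-3} + \frac{3}{1}\right)\right) \left(\left(-16 - 5\right) + 1\right) + \frac{1}{-43 - 43} = \left(-2 + 4 \left(6 \left(- \frac{1}{3}\right) + 3 \cdot 1\right)\right) \left(-21 + 1\right) + \frac{1}{-86} = \left(-2 + 4 \left(-2 + 3\right)\right) \left(-20\right) - \frac{1}{86} = \left(-2 + 4 \cdot 1\right) \left(-20\right) - \frac{1}{86} = \left(-2 + 4\right) \left(-20\right) - \frac{1}{86} = 2 \left(-20\right) - \frac{1}{86} = -40 - \frac{1}{86} = - \frac{3441}{86}$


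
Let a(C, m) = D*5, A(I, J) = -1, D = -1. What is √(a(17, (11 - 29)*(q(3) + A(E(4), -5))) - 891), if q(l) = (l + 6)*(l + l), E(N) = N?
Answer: 8*I*√14 ≈ 29.933*I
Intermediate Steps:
q(l) = 2*l*(6 + l) (q(l) = (6 + l)*(2*l) = 2*l*(6 + l))
a(C, m) = -5 (a(C, m) = -1*5 = -5)
√(a(17, (11 - 29)*(q(3) + A(E(4), -5))) - 891) = √(-5 - 891) = √(-896) = 8*I*√14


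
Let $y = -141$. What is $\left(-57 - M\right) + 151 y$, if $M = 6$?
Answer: $-21354$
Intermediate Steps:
$\left(-57 - M\right) + 151 y = \left(-57 - 6\right) + 151 \left(-141\right) = \left(-57 - 6\right) - 21291 = -63 - 21291 = -21354$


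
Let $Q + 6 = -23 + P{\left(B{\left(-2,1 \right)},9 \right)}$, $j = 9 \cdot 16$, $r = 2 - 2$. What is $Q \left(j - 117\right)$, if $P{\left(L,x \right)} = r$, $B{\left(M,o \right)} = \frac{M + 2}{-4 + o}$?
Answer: $-783$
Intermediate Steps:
$B{\left(M,o \right)} = \frac{2 + M}{-4 + o}$
$r = 0$
$P{\left(L,x \right)} = 0$
$j = 144$
$Q = -29$ ($Q = -6 + \left(-23 + 0\right) = -6 - 23 = -29$)
$Q \left(j - 117\right) = - 29 \left(144 - 117\right) = \left(-29\right) 27 = -783$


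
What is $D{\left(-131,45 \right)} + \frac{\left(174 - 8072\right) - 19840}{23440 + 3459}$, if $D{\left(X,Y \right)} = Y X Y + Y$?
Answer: $- \frac{7134449508}{26899} \approx -2.6523 \cdot 10^{5}$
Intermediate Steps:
$D{\left(X,Y \right)} = Y + X Y^{2}$ ($D{\left(X,Y \right)} = X Y Y + Y = X Y^{2} + Y = Y + X Y^{2}$)
$D{\left(-131,45 \right)} + \frac{\left(174 - 8072\right) - 19840}{23440 + 3459} = 45 \left(1 - 5895\right) + \frac{\left(174 - 8072\right) - 19840}{23440 + 3459} = 45 \left(1 - 5895\right) + \frac{\left(174 - 8072\right) - 19840}{26899} = 45 \left(-5894\right) + \left(-7898 - 19840\right) \frac{1}{26899} = -265230 - \frac{27738}{26899} = - \frac{7134449508}{26899}$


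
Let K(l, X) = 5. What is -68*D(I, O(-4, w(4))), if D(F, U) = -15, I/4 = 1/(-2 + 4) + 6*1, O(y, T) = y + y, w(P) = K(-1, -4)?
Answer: 1020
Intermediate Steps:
w(P) = 5
O(y, T) = 2*y
I = 26 (I = 4*(1/(-2 + 4) + 6*1) = 4*(1/2 + 6) = 4*(½ + 6) = 4*(13/2) = 26)
-68*D(I, O(-4, w(4))) = -68*(-15) = 1020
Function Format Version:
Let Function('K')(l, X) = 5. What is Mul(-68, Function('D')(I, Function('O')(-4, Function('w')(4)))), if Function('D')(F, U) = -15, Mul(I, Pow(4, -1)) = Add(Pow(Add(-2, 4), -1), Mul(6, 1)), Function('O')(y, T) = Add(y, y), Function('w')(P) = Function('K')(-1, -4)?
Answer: 1020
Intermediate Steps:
Function('w')(P) = 5
Function('O')(y, T) = Mul(2, y)
I = 26 (I = Mul(4, Add(Pow(Add(-2, 4), -1), Mul(6, 1))) = Mul(4, Add(Pow(2, -1), 6)) = Mul(4, Add(Rational(1, 2), 6)) = Mul(4, Rational(13, 2)) = 26)
Mul(-68, Function('D')(I, Function('O')(-4, Function('w')(4)))) = Mul(-68, -15) = 1020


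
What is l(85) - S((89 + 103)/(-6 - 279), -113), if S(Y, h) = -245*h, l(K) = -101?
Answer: -27786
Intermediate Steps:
l(85) - S((89 + 103)/(-6 - 279), -113) = -101 - (-245)*(-113) = -101 - 1*27685 = -101 - 27685 = -27786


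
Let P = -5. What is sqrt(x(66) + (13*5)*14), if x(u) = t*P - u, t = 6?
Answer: sqrt(814) ≈ 28.531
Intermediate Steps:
x(u) = -30 - u (x(u) = 6*(-5) - u = -30 - u)
sqrt(x(66) + (13*5)*14) = sqrt((-30 - 1*66) + (13*5)*14) = sqrt((-30 - 66) + 65*14) = sqrt(-96 + 910) = sqrt(814)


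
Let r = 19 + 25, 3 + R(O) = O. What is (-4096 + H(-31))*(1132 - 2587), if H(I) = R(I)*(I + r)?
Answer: 6602790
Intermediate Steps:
R(O) = -3 + O
r = 44
H(I) = (-3 + I)*(44 + I) (H(I) = (-3 + I)*(I + 44) = (-3 + I)*(44 + I))
(-4096 + H(-31))*(1132 - 2587) = (-4096 + (-3 - 31)*(44 - 31))*(1132 - 2587) = (-4096 - 34*13)*(-1455) = (-4096 - 442)*(-1455) = -4538*(-1455) = 6602790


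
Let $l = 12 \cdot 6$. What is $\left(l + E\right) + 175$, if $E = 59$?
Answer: $306$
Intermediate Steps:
$l = 72$
$\left(l + E\right) + 175 = \left(72 + 59\right) + 175 = 131 + 175 = 306$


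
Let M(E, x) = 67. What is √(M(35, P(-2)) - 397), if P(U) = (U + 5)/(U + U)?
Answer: I*√330 ≈ 18.166*I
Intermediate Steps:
P(U) = (5 + U)/(2*U) (P(U) = (5 + U)/((2*U)) = (5 + U)*(1/(2*U)) = (5 + U)/(2*U))
√(M(35, P(-2)) - 397) = √(67 - 397) = √(-330) = I*√330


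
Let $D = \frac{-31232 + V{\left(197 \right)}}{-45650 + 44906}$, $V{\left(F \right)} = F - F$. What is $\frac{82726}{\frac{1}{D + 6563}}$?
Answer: $\frac{50815520938}{93} \approx 5.464 \cdot 10^{8}$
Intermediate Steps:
$V{\left(F \right)} = 0$
$D = \frac{3904}{93}$ ($D = \frac{-31232 + 0}{-45650 + 44906} = - \frac{31232}{-744} = \left(-31232\right) \left(- \frac{1}{744}\right) = \frac{3904}{93} \approx 41.979$)
$\frac{82726}{\frac{1}{D + 6563}} = \frac{82726}{\frac{1}{\frac{3904}{93} + 6563}} = \frac{82726}{\frac{1}{\frac{614263}{93}}} = \frac{82726}{\frac{93}{614263}} = 82726 \cdot \frac{614263}{93} = \frac{50815520938}{93}$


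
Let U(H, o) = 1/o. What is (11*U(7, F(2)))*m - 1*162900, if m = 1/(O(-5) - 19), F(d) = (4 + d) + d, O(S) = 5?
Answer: -18244811/112 ≈ -1.6290e+5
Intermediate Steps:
F(d) = 4 + 2*d
m = -1/14 (m = 1/(5 - 19) = 1/(-14) = -1/14 ≈ -0.071429)
(11*U(7, F(2)))*m - 1*162900 = (11/(4 + 2*2))*(-1/14) - 1*162900 = (11/(4 + 4))*(-1/14) - 162900 = (11/8)*(-1/14) - 162900 = -11/112 - 162900 = -18244811/112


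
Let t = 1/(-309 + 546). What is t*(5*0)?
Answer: 0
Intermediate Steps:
t = 1/237 ≈ 0.0042194
t*(5*0) = (5*0)/237 = (1/237)*0 = 0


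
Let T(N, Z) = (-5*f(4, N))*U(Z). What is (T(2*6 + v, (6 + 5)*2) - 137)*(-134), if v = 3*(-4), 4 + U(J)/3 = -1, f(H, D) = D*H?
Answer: 18358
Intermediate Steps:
U(J) = -15 (U(J) = -12 + 3*(-1) = -12 - 3 = -15)
v = -12
T(N, Z) = 300*N (T(N, Z) = -5*N*4*(-15) = -20*N*(-15) = 300*N)
(T(2*6 + v, (6 + 5)*2) - 137)*(-134) = (300*(2*6 - 12) - 137)*(-134) = (300*(12 - 12) - 137)*(-134) = (300*0 - 137)*(-134) = (0 - 137)*(-134) = -137*(-134) = 18358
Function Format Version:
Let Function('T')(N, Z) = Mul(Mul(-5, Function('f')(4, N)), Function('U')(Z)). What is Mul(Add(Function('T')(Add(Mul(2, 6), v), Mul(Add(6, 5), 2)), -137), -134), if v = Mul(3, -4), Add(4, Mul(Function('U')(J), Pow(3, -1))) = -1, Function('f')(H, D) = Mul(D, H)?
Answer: 18358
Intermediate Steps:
Function('U')(J) = -15 (Function('U')(J) = Add(-12, Mul(3, -1)) = Add(-12, -3) = -15)
v = -12
Function('T')(N, Z) = Mul(300, N) (Function('T')(N, Z) = Mul(Mul(-5, Mul(N, 4)), -15) = Mul(Mul(-5, Mul(4, N)), -15) = Mul(Mul(-20, N), -15) = Mul(300, N))
Mul(Add(Function('T')(Add(Mul(2, 6), v), Mul(Add(6, 5), 2)), -137), -134) = Mul(Add(Mul(300, Add(Mul(2, 6), -12)), -137), -134) = Mul(Add(Mul(300, Add(12, -12)), -137), -134) = Mul(Add(Mul(300, 0), -137), -134) = Mul(Add(0, -137), -134) = Mul(-137, -134) = 18358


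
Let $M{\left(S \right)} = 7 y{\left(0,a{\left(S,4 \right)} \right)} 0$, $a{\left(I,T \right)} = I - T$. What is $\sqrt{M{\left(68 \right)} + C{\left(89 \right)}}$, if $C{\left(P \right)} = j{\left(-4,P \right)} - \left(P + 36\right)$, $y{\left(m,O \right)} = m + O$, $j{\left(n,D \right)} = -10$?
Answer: $3 i \sqrt{15} \approx 11.619 i$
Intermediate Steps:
$y{\left(m,O \right)} = O + m$
$M{\left(S \right)} = 0$ ($M{\left(S \right)} = 7 \left(\left(S - 4\right) + 0\right) 0 = 7 \left(\left(-4 + S\right) + 0\right) 0 = 7 \left(-4 + S\right) 0 = \left(-28 + 7 S\right) 0 = 0$)
$C{\left(P \right)} = -46 - P$ ($C{\left(P \right)} = -10 - \left(P + 36\right) = -10 - \left(36 + P\right) = -46 - P$)
$\sqrt{M{\left(68 \right)} + C{\left(89 \right)}} = \sqrt{0 - 135} = \sqrt{-135} = 3 i \sqrt{15}$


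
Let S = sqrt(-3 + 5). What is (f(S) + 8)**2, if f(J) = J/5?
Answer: (40 + sqrt(2))**2/25 ≈ 68.605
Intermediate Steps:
S = sqrt(2) ≈ 1.4142
f(J) = J/5 (f(J) = J*(1/5) = J/5)
(f(S) + 8)**2 = (sqrt(2)/5 + 8)**2 = (8 + sqrt(2)/5)**2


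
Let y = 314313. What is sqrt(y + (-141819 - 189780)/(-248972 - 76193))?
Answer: 6*sqrt(923142696550285)/325165 ≈ 560.64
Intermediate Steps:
sqrt(y + (-141819 - 189780)/(-248972 - 76193)) = sqrt(314313 + (-141819 - 189780)/(-248972 - 76193)) = sqrt(314313 - 331599/(-325165)) = sqrt(314313 - 331599*(-1/325165)) = sqrt(314313 + 331599/325165) = sqrt(102203918244/325165) = 6*sqrt(923142696550285)/325165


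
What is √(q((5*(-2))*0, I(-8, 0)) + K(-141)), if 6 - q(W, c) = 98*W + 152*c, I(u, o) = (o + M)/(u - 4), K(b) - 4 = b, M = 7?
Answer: I*√381/3 ≈ 6.5064*I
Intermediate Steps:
K(b) = 4 + b
I(u, o) = (7 + o)/(-4 + u) (I(u, o) = (o + 7)/(u - 4) = (7 + o)/(-4 + u))
q(W, c) = 6 - 152*c - 98*W (q(W, c) = 6 - (98*W + 152*c) = 6 + (-152*c - 98*W) = 6 - 152*c - 98*W)
√(q((5*(-2))*0, I(-8, 0)) + K(-141)) = √((6 - 152*(7 + 0)/(-4 - 8) - 98*5*(-2)*0) + (4 - 141)) = √((6 - 152*7/(-12) - (-980)*0) - 137) = √((6 - (-38)*7/3 - 98*0) - 137) = √((6 - 152*(-7/12) + 0) - 137) = √((6 + 266/3 + 0) - 137) = √(284/3 - 137) = √(-127/3) = I*√381/3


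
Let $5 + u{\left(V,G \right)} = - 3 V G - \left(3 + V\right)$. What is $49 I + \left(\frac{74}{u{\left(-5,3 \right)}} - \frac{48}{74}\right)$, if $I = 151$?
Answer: $\frac{5749888}{777} \approx 7400.1$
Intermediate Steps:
$u{\left(V,G \right)} = -8 - V - 3 G V$ ($u{\left(V,G \right)} = -5 - \left(3 + V - - 3 V G\right) = -5 - \left(3 + V + 3 G V\right) = -8 - V - 3 G V$)
$49 I + \left(\frac{74}{u{\left(-5,3 \right)}} - \frac{48}{74}\right) = 49 \cdot 151 + \left(\frac{74}{-8 - -5 - 9 \left(-5\right)} - \frac{48}{74}\right) = 7399 + \left(\frac{74}{-8 + 5 + 45} - \frac{24}{37}\right) = 7399 - \left(\frac{24}{37} - \frac{74}{42}\right) = 7399 + \left(74 \cdot \frac{1}{42} - \frac{24}{37}\right) = 7399 + \left(\frac{37}{21} - \frac{24}{37}\right) = 7399 + \frac{865}{777} = \frac{5749888}{777}$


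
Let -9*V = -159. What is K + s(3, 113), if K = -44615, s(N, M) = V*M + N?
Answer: -127847/3 ≈ -42616.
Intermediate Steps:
V = 53/3 (V = -⅑*(-159) = 53/3 ≈ 17.667)
s(N, M) = N + 53*M/3 (s(N, M) = 53*M/3 + N = N + 53*M/3)
K + s(3, 113) = -44615 + (3 + (53/3)*113) = -44615 + (3 + 5989/3) = -44615 + 5998/3 = -127847/3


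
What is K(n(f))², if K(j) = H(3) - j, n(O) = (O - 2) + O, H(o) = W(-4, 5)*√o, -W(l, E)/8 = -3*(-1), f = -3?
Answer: 1792 - 384*√3 ≈ 1126.9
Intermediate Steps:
W(l, E) = -24 (W(l, E) = -(-24)*(-1) = -8*3 = -24)
H(o) = -24*√o
n(O) = -2 + 2*O (n(O) = (-2 + O) + O = -2 + 2*O)
K(j) = -j - 24*√3 (K(j) = -24*√3 - j = -j - 24*√3)
K(n(f))² = (-(-2 + 2*(-3)) - 24*√3)² = (-(-2 - 6) - 24*√3)² = (-1*(-8) - 24*√3)² = (8 - 24*√3)²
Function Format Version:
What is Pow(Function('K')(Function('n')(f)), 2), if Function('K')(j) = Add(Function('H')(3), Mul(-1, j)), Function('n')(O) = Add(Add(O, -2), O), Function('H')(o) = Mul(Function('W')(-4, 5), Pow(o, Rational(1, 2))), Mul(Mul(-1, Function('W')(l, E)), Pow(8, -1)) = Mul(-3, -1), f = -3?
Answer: Add(1792, Mul(-384, Pow(3, Rational(1, 2)))) ≈ 1126.9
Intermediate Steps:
Function('W')(l, E) = -24 (Function('W')(l, E) = Mul(-8, Mul(-3, -1)) = Mul(-8, 3) = -24)
Function('H')(o) = Mul(-24, Pow(o, Rational(1, 2)))
Function('n')(O) = Add(-2, Mul(2, O)) (Function('n')(O) = Add(Add(-2, O), O) = Add(-2, Mul(2, O)))
Function('K')(j) = Add(Mul(-1, j), Mul(-24, Pow(3, Rational(1, 2)))) (Function('K')(j) = Add(Mul(-24, Pow(3, Rational(1, 2))), Mul(-1, j)) = Add(Mul(-1, j), Mul(-24, Pow(3, Rational(1, 2)))))
Pow(Function('K')(Function('n')(f)), 2) = Pow(Add(Mul(-1, Add(-2, Mul(2, -3))), Mul(-24, Pow(3, Rational(1, 2)))), 2) = Pow(Add(Mul(-1, Add(-2, -6)), Mul(-24, Pow(3, Rational(1, 2)))), 2) = Pow(Add(Mul(-1, -8), Mul(-24, Pow(3, Rational(1, 2)))), 2) = Pow(Add(8, Mul(-24, Pow(3, Rational(1, 2)))), 2)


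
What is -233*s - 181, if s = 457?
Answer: -106662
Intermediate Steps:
-233*s - 181 = -233*457 - 181 = -106481 - 181 = -106662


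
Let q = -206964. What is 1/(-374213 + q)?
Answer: -1/581177 ≈ -1.7206e-6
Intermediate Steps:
1/(-374213 + q) = 1/(-374213 - 206964) = 1/(-581177) = -1/581177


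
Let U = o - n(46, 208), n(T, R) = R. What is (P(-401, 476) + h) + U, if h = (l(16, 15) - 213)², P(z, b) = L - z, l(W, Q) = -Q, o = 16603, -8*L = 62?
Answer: 275089/4 ≈ 68772.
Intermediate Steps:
L = -31/4 (L = -⅛*62 = -31/4 ≈ -7.7500)
P(z, b) = -31/4 - z
U = 16395 (U = 16603 - 1*208 = 16603 - 208 = 16395)
h = 51984 (h = (-1*15 - 213)² = (-15 - 213)² = (-228)² = 51984)
(P(-401, 476) + h) + U = ((-31/4 - 1*(-401)) + 51984) + 16395 = ((-31/4 + 401) + 51984) + 16395 = (1573/4 + 51984) + 16395 = 209509/4 + 16395 = 275089/4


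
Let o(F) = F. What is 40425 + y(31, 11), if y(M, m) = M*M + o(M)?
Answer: 41417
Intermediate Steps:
y(M, m) = M + M**2 (y(M, m) = M*M + M = M**2 + M = M + M**2)
40425 + y(31, 11) = 40425 + 31*(1 + 31) = 40425 + 31*32 = 40425 + 992 = 41417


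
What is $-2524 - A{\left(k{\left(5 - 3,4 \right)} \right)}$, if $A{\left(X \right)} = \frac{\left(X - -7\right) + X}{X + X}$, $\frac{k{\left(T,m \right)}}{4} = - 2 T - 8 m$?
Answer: $- \frac{727193}{288} \approx -2525.0$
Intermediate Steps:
$k{\left(T,m \right)} = - 32 m - 8 T$ ($k{\left(T,m \right)} = 4 \left(- 2 T - 8 m\right) = 4 \left(- 8 m - 2 T\right) = - 32 m - 8 T$)
$A{\left(X \right)} = \frac{7 + 2 X}{2 X}$ ($A{\left(X \right)} = \frac{\left(X + 7\right) + X}{2 X} = \left(\left(7 + X\right) + X\right) \frac{1}{2 X} = \left(7 + 2 X\right) \frac{1}{2 X} = \frac{7 + 2 X}{2 X}$)
$-2524 - A{\left(k{\left(5 - 3,4 \right)} \right)} = -2524 - \frac{\frac{7}{2} - \left(128 + 8 \left(5 - 3\right)\right)}{\left(-32\right) 4 - 8 \left(5 - 3\right)} = -2524 - \frac{\frac{7}{2} - \left(128 + 8 \left(5 - 3\right)\right)}{-128 - 8 \left(5 - 3\right)} = -2524 - \frac{\frac{7}{2} - 144}{-128 - 16} = -2524 - \frac{\frac{7}{2} - 144}{-144} = -2524 - \left(- \frac{1}{144}\right) \left(- \frac{281}{2}\right) = -2524 - \frac{281}{288} = - \frac{727193}{288}$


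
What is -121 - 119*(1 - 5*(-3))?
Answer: -2025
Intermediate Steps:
-121 - 119*(1 - 5*(-3)) = -121 - 119*(1 + 15) = -121 - 119*16 = -121 - 1904 = -2025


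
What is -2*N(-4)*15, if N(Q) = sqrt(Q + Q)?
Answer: -60*I*sqrt(2) ≈ -84.853*I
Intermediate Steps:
N(Q) = sqrt(2)*sqrt(Q) (N(Q) = sqrt(2*Q) = sqrt(2)*sqrt(Q))
-2*N(-4)*15 = -2*sqrt(2)*sqrt(-4)*15 = -2*sqrt(2)*2*I*15 = -4*I*sqrt(2)*15 = -60*I*sqrt(2)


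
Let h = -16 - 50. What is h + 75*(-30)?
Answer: -2316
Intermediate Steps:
h = -66
h + 75*(-30) = -66 + 75*(-30) = -66 - 2250 = -2316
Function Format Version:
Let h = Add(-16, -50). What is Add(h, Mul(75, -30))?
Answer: -2316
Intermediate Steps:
h = -66
Add(h, Mul(75, -30)) = Add(-66, Mul(75, -30)) = Add(-66, -2250) = -2316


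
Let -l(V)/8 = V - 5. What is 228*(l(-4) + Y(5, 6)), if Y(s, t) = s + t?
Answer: 18924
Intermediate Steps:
l(V) = 40 - 8*V (l(V) = -8*(V - 5) = -8*(-5 + V) = 40 - 8*V)
228*(l(-4) + Y(5, 6)) = 228*((40 - 8*(-4)) + (5 + 6)) = 228*((40 + 32) + 11) = 228*(72 + 11) = 228*83 = 18924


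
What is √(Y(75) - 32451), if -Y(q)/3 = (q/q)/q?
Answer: 2*I*√202819/5 ≈ 180.14*I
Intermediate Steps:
Y(q) = -3/q (Y(q) = -3*q/q/q = -3/q)
√(Y(75) - 32451) = √(-3/75 - 32451) = √(-3*1/75 - 32451) = √(-1/25 - 32451) = √(-811276/25) = 2*I*√202819/5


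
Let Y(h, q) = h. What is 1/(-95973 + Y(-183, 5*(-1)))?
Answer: -1/96156 ≈ -1.0400e-5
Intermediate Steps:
1/(-95973 + Y(-183, 5*(-1))) = 1/(-95973 - 183) = 1/(-96156) = -1/96156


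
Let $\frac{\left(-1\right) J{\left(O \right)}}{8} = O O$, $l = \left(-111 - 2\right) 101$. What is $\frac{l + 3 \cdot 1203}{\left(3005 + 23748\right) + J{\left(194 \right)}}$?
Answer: $\frac{7804}{274335} \approx 0.028447$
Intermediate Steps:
$l = -11413$ ($l = \left(-113\right) 101 = -11413$)
$J{\left(O \right)} = - 8 O^{2}$ ($J{\left(O \right)} = - 8 O O = - 8 O^{2}$)
$\frac{l + 3 \cdot 1203}{\left(3005 + 23748\right) + J{\left(194 \right)}} = \frac{-11413 + 3 \cdot 1203}{\left(3005 + 23748\right) - 8 \cdot 194^{2}} = \frac{-11413 + 3609}{26753 - 301088} = - \frac{7804}{26753 - 301088} = - \frac{7804}{-274335} = \left(-7804\right) \left(- \frac{1}{274335}\right) = \frac{7804}{274335}$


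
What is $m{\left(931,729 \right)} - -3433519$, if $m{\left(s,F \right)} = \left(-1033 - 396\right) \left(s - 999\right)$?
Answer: $3530691$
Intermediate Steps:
$m{\left(s,F \right)} = 1427571 - 1429 s$ ($m{\left(s,F \right)} = - 1429 \left(-999 + s\right) = 1427571 - 1429 s$)
$m{\left(931,729 \right)} - -3433519 = \left(1427571 - 1330399\right) - -3433519 = \left(1427571 - 1330399\right) + 3433519 = 97172 + 3433519 = 3530691$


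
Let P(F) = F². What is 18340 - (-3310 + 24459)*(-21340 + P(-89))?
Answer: 283816771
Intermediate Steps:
18340 - (-3310 + 24459)*(-21340 + P(-89)) = 18340 - (-3310 + 24459)*(-21340 + (-89)²) = 18340 - 21149*(-21340 + 7921) = 18340 - 21149*(-13419) = 18340 - 1*(-283798431) = 18340 + 283798431 = 283816771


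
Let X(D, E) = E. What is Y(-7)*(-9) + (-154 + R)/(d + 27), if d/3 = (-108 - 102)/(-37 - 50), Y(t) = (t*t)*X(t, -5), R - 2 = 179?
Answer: 730116/331 ≈ 2205.8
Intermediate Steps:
R = 181 (R = 2 + 179 = 181)
Y(t) = -5*t² (Y(t) = (t*t)*(-5) = t²*(-5) = -5*t²)
d = 210/29 (d = 3*((-108 - 102)/(-37 - 50)) = 3*(-210/(-87)) = 3*(-210*(-1/87)) = 3*(70/29) = 210/29 ≈ 7.2414)
Y(-7)*(-9) + (-154 + R)/(d + 27) = -5*(-7)²*(-9) + (-154 + 181)/(210/29 + 27) = -5*49*(-9) + 27/(993/29) = -245*(-9) + 27*(29/993) = 2205 + 261/331 = 730116/331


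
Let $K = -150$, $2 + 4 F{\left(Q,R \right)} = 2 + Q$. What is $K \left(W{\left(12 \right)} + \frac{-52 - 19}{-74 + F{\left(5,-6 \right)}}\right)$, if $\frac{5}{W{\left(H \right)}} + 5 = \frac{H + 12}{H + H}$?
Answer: $\frac{7975}{194} \approx 41.108$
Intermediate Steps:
$F{\left(Q,R \right)} = \frac{Q}{4}$ ($F{\left(Q,R \right)} = - \frac{1}{2} + \frac{2 + Q}{4} = - \frac{1}{2} + \left(\frac{1}{2} + \frac{Q}{4}\right) = \frac{Q}{4}$)
$W{\left(H \right)} = \frac{5}{-5 + \frac{12 + H}{2 H}}$ ($W{\left(H \right)} = \frac{5}{-5 + \frac{H + 12}{H + H}} = \frac{5}{-5 + \frac{12 + H}{2 H}}$)
$K \left(W{\left(12 \right)} + \frac{-52 - 19}{-74 + F{\left(5,-6 \right)}}\right) = - 150 \left(\left(-10\right) 12 \frac{1}{-12 + 9 \cdot 12} + \frac{-52 - 19}{-74 + \frac{1}{4} \cdot 5}\right) = - 150 \left(\left(-10\right) 12 \frac{1}{-12 + 108} + \frac{-52 - 19}{-74 + \frac{5}{4}}\right) = - 150 \left(\left(-10\right) 12 \cdot \frac{1}{96} - \frac{71}{- \frac{291}{4}}\right) = - 150 \left(\left(-10\right) 12 \cdot \frac{1}{96} - - \frac{284}{291}\right) = - 150 \left(- \frac{5}{4} + \frac{284}{291}\right) = \left(-150\right) \left(- \frac{319}{1164}\right) = \frac{7975}{194}$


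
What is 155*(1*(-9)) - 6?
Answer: -1401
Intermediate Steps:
155*(1*(-9)) - 6 = 155*(-9) - 6 = -1395 - 6 = -1401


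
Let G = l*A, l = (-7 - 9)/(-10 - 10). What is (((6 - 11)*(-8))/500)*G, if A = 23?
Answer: 184/125 ≈ 1.4720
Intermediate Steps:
l = ⅘ (l = -16/(-20) = -16*(-1/20) = ⅘ ≈ 0.80000)
G = 92/5 (G = (⅘)*23 = 92/5 ≈ 18.400)
(((6 - 11)*(-8))/500)*G = (((6 - 11)*(-8))/500)*(92/5) = (-5*(-8)*(1/500))*(92/5) = (40*(1/500))*(92/5) = (2/25)*(92/5) = 184/125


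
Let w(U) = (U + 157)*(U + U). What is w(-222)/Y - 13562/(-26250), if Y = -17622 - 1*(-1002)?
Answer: -4434788/3635625 ≈ -1.2198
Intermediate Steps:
Y = -16620 (Y = -17622 + 1002 = -16620)
w(U) = 2*U*(157 + U) (w(U) = (157 + U)*(2*U) = 2*U*(157 + U))
w(-222)/Y - 13562/(-26250) = (2*(-222)*(157 - 222))/(-16620) - 13562/(-26250) = (2*(-222)*(-65))*(-1/16620) - 13562*(-1/26250) = 28860*(-1/16620) + 6781/13125 = -481/277 + 6781/13125 = -4434788/3635625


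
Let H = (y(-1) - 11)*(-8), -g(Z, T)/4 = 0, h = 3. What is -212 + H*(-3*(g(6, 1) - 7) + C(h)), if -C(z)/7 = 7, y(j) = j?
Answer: -2900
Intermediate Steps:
g(Z, T) = 0 (g(Z, T) = -4*0 = 0)
C(z) = -49 (C(z) = -7*7 = -49)
H = 96 (H = (-1 - 11)*(-8) = -12*(-8) = 96)
-212 + H*(-3*(g(6, 1) - 7) + C(h)) = -212 + 96*(-3*(0 - 7) - 49) = -212 + 96*(-3*(-7) - 49) = -212 + 96*(21 - 49) = -212 + 96*(-28) = -212 - 2688 = -2900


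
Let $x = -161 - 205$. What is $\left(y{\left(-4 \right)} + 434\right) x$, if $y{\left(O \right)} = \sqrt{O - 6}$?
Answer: $-158844 - 366 i \sqrt{10} \approx -1.5884 \cdot 10^{5} - 1157.4 i$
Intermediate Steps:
$y{\left(O \right)} = \sqrt{-6 + O}$
$x = -366$ ($x = -161 - 205 = -366$)
$\left(y{\left(-4 \right)} + 434\right) x = \left(\sqrt{-6 - 4} + 434\right) \left(-366\right) = \left(\sqrt{-10} + 434\right) \left(-366\right) = \left(i \sqrt{10} + 434\right) \left(-366\right) = \left(434 + i \sqrt{10}\right) \left(-366\right) = -158844 - 366 i \sqrt{10}$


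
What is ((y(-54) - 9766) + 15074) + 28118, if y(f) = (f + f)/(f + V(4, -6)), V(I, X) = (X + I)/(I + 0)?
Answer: 3643650/109 ≈ 33428.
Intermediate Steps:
V(I, X) = (I + X)/I
y(f) = 2*f/(-1/2 + f) (y(f) = (f + f)/(f + (4 - 6)/4) = (2*f)/(f + (1/4)*(-2)) = (2*f)/(f - 1/2) = (2*f)/(-1/2 + f) = 2*f/(-1/2 + f))
((y(-54) - 9766) + 15074) + 28118 = ((4*(-54)/(-1 + 2*(-54)) - 9766) + 15074) + 28118 = ((4*(-54)/(-1 - 108) - 9766) + 15074) + 28118 = ((4*(-54)/(-109) - 9766) + 15074) + 28118 = ((4*(-54)*(-1/109) - 9766) + 15074) + 28118 = ((216/109 - 9766) + 15074) + 28118 = (-1064278/109 + 15074) + 28118 = 578788/109 + 28118 = 3643650/109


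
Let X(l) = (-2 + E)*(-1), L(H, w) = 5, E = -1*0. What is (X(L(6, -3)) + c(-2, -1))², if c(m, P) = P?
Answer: 1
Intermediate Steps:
E = 0
X(l) = 2 (X(l) = (-2 + 0)*(-1) = -2*(-1) = 2)
(X(L(6, -3)) + c(-2, -1))² = (2 - 1)² = 1² = 1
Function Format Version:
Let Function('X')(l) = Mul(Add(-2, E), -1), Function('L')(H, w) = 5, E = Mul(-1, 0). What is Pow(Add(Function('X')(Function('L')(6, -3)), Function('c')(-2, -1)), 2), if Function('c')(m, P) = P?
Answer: 1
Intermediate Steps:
E = 0
Function('X')(l) = 2 (Function('X')(l) = Mul(Add(-2, 0), -1) = Mul(-2, -1) = 2)
Pow(Add(Function('X')(Function('L')(6, -3)), Function('c')(-2, -1)), 2) = Pow(Add(2, -1), 2) = Pow(1, 2) = 1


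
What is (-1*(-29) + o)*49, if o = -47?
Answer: -882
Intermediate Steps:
(-1*(-29) + o)*49 = (-1*(-29) - 47)*49 = (29 - 47)*49 = -18*49 = -882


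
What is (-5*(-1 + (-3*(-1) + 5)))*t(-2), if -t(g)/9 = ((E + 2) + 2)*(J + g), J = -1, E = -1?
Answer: -2835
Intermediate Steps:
t(g) = 27 - 27*g (t(g) = -9*((-1 + 2) + 2)*(-1 + g) = -9*(1 + 2)*(-1 + g) = -27*(-1 + g) = -9*(-3 + 3*g) = 27 - 27*g)
(-5*(-1 + (-3*(-1) + 5)))*t(-2) = (-5*(-1 + (-3*(-1) + 5)))*(27 - 27*(-2)) = (-5*(-1 + (3 + 5)))*(27 + 54) = -5*(-1 + 8)*81 = -5*7*81 = -35*81 = -2835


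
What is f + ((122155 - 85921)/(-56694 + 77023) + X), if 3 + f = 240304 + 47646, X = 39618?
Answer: 6659105119/20329 ≈ 3.2757e+5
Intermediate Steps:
f = 287947 (f = -3 + (240304 + 47646) = -3 + 287950 = 287947)
f + ((122155 - 85921)/(-56694 + 77023) + X) = 287947 + ((122155 - 85921)/(-56694 + 77023) + 39618) = 287947 + (36234/20329 + 39618) = 287947 + 805430556/20329 = 6659105119/20329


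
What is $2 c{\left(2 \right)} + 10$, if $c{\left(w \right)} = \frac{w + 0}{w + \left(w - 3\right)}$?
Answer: $14$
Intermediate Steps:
$c{\left(w \right)} = \frac{w}{-3 + 2 w}$ ($c{\left(w \right)} = \frac{w}{w + \left(w - 3\right)} = \frac{w}{w + \left(-3 + w\right)} = \frac{w}{-3 + 2 w}$)
$2 c{\left(2 \right)} + 10 = 2 \frac{2}{-3 + 2 \cdot 2} + 10 = 2 \frac{2}{-3 + 4} + 10 = 2 \cdot \frac{2}{1} + 10 = 2 \cdot 2 \cdot 1 + 10 = 2 \cdot 2 + 10 = 4 + 10 = 14$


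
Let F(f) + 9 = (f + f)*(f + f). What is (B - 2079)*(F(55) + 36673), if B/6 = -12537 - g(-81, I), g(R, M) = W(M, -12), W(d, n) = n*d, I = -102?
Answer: -4127628780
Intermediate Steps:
W(d, n) = d*n
F(f) = -9 + 4*f² (F(f) = -9 + (f + f)*(f + f) = -9 + (2*f)*(2*f) = -9 + 4*f²)
g(R, M) = -12*M (g(R, M) = M*(-12) = -12*M)
B = -82566 (B = 6*(-12537 - (-12)*(-102)) = 6*(-12537 - 1*1224) = 6*(-12537 - 1224) = 6*(-13761) = -82566)
(B - 2079)*(F(55) + 36673) = (-82566 - 2079)*((-9 + 4*55²) + 36673) = -84645*((-9 + 4*3025) + 36673) = -84645*((-9 + 12100) + 36673) = -84645*(12091 + 36673) = -84645*48764 = -4127628780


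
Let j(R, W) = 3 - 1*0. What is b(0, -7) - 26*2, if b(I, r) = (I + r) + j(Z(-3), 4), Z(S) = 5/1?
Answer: -56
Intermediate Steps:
Z(S) = 5 (Z(S) = 5*1 = 5)
j(R, W) = 3 (j(R, W) = 3 + 0 = 3)
b(I, r) = 3 + I + r (b(I, r) = (I + r) + 3 = 3 + I + r)
b(0, -7) - 26*2 = (3 + 0 - 7) - 26*2 = -4 - 52 = -56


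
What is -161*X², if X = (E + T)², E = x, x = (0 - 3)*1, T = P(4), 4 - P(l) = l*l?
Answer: -8150625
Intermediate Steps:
P(l) = 4 - l² (P(l) = 4 - l*l = 4 - l²)
T = -12 (T = 4 - 1*4² = 4 - 1*16 = 4 - 16 = -12)
x = -3 (x = -3*1 = -3)
E = -3
X = 225 (X = (-3 - 12)² = (-15)² = 225)
-161*X² = -161*225² = -161*50625 = -8150625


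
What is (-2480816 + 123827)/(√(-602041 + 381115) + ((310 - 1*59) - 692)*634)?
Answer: 109833330411/13028837627 + 785663*I*√220926/26057675254 ≈ 8.43 + 0.014172*I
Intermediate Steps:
(-2480816 + 123827)/(√(-602041 + 381115) + ((310 - 1*59) - 692)*634) = -2356989/(√(-220926) + ((310 - 59) - 692)*634) = -2356989/(I*√220926 + (251 - 692)*634) = -2356989/(I*√220926 - 441*634) = -2356989/(I*√220926 - 279594) = -2356989/(-279594 + I*√220926)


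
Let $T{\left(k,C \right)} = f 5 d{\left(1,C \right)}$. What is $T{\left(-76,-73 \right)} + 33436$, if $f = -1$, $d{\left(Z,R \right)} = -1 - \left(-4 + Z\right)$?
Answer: $33426$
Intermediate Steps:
$d{\left(Z,R \right)} = 3 - Z$ ($d{\left(Z,R \right)} = -1 - \left(-4 + Z\right) = 3 - Z$)
$T{\left(k,C \right)} = -10$ ($T{\left(k,C \right)} = \left(-1\right) 5 \left(3 - 1\right) = - 5 \left(3 - 1\right) = \left(-5\right) 2 = -10$)
$T{\left(-76,-73 \right)} + 33436 = -10 + 33436 = 33426$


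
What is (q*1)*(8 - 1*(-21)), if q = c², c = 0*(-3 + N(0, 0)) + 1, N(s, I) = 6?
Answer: 29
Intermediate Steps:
c = 1 (c = 0*(-3 + 6) + 1 = 0*3 + 1 = 0 + 1 = 1)
q = 1 (q = 1² = 1)
(q*1)*(8 - 1*(-21)) = (1*1)*(8 - 1*(-21)) = 1*(8 + 21) = 1*29 = 29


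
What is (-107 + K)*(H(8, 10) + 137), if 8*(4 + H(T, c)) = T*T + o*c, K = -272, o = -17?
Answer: -181541/4 ≈ -45385.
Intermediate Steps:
H(T, c) = -4 - 17*c/8 + T**2/8 (H(T, c) = -4 + (T*T - 17*c)/8 = -4 + (T**2 - 17*c)/8 = -4 + (-17*c/8 + T**2/8) = -4 - 17*c/8 + T**2/8)
(-107 + K)*(H(8, 10) + 137) = (-107 - 272)*((-4 - 17/8*10 + (1/8)*8**2) + 137) = -379*((-4 - 85/4 + (1/8)*64) + 137) = -379*((-4 - 85/4 + 8) + 137) = -379*(-69/4 + 137) = -379*479/4 = -181541/4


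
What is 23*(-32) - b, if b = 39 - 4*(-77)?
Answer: -1083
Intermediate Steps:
b = 347 (b = 39 + 308 = 347)
23*(-32) - b = 23*(-32) - 1*347 = -736 - 347 = -1083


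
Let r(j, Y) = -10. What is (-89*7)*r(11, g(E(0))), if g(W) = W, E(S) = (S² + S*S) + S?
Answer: 6230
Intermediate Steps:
E(S) = S + 2*S² (E(S) = (S² + S²) + S = 2*S² + S = S + 2*S²)
(-89*7)*r(11, g(E(0))) = -89*7*(-10) = -623*(-10) = 6230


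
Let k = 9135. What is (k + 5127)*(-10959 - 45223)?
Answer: -801267684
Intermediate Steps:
(k + 5127)*(-10959 - 45223) = (9135 + 5127)*(-10959 - 45223) = 14262*(-56182) = -801267684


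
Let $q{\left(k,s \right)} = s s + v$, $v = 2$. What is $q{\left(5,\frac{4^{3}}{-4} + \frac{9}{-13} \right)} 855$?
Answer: $\frac{40550085}{169} \approx 2.3994 \cdot 10^{5}$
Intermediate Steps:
$q{\left(k,s \right)} = 2 + s^{2}$ ($q{\left(k,s \right)} = s s + 2 = s^{2} + 2 = 2 + s^{2}$)
$q{\left(5,\frac{4^{3}}{-4} + \frac{9}{-13} \right)} 855 = \left(2 + \left(\frac{4^{3}}{-4} + \frac{9}{-13}\right)^{2}\right) 855 = \left(2 + \left(64 \left(- \frac{1}{4}\right) + 9 \left(- \frac{1}{13}\right)\right)^{2}\right) 855 = \left(2 + \left(-16 - \frac{9}{13}\right)^{2}\right) 855 = \left(2 + \left(- \frac{217}{13}\right)^{2}\right) 855 = \left(2 + \frac{47089}{169}\right) 855 = \frac{47427}{169} \cdot 855 = \frac{40550085}{169}$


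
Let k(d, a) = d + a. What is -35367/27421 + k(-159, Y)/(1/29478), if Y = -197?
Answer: -287760616095/27421 ≈ -1.0494e+7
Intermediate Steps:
k(d, a) = a + d
-35367/27421 + k(-159, Y)/(1/29478) = -35367/27421 + (-197 - 159)/(1/29478) = -35367*1/27421 - 356/1/29478 = -35367/27421 - 356*29478 = -35367/27421 - 10494168 = -287760616095/27421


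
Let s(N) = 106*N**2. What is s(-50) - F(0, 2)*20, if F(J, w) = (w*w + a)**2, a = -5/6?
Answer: 2383195/9 ≈ 2.6480e+5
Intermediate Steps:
a = -5/6 (a = -5*1/6 = -5/6 ≈ -0.83333)
F(J, w) = (-5/6 + w**2)**2 (F(J, w) = (w*w - 5/6)**2 = (w**2 - 5/6)**2 = (-5/6 + w**2)**2)
s(-50) - F(0, 2)*20 = 106*(-50)**2 - (-5 + 6*2**2)**2/36*20 = 106*2500 - (-5 + 6*4)**2/36*20 = 265000 - (-5 + 24)**2/36*20 = 265000 - 19**2/36*20 = 265000 - 361/36*20 = 265000 - 1805/9 = 2383195/9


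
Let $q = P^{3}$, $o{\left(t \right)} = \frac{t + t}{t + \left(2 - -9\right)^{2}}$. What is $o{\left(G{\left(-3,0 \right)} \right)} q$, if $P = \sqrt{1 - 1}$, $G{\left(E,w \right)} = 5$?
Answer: $0$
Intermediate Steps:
$o{\left(t \right)} = \frac{2 t}{121 + t}$ ($o{\left(t \right)} = \frac{2 t}{t + \left(2 + 9\right)^{2}} = \frac{2 t}{t + 11^{2}} = \frac{2 t}{t + 121} = \frac{2 t}{121 + t}$)
$P = 0$ ($P = \sqrt{0} = 0$)
$q = 0$ ($q = 0^{3} = 0$)
$o{\left(G{\left(-3,0 \right)} \right)} q = 2 \cdot 5 \frac{1}{121 + 5} \cdot 0 = 2 \cdot 5 \cdot \frac{1}{126} \cdot 0 = \frac{5}{63} \cdot 0 = 0$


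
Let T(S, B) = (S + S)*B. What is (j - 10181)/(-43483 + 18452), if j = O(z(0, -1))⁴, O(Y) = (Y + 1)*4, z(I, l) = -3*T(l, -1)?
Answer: -149819/25031 ≈ -5.9853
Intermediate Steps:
T(S, B) = 2*B*S (T(S, B) = (2*S)*B = 2*B*S)
z(I, l) = 6*l (z(I, l) = -6*(-1)*l = -(-6)*l = 6*l)
O(Y) = 4 + 4*Y (O(Y) = (1 + Y)*4 = 4 + 4*Y)
j = 160000 (j = (4 + 4*(6*(-1)))⁴ = (4 + 4*(-6))⁴ = (4 - 24)⁴ = (-20)⁴ = 160000)
(j - 10181)/(-43483 + 18452) = (160000 - 10181)/(-43483 + 18452) = 149819/(-25031) = 149819*(-1/25031) = -149819/25031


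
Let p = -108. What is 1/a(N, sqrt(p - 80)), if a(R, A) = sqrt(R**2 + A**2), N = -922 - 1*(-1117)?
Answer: sqrt(37837)/37837 ≈ 0.0051409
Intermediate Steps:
N = 195 (N = -922 + 1117 = 195)
a(R, A) = sqrt(A**2 + R**2)
1/a(N, sqrt(p - 80)) = 1/(sqrt((sqrt(-108 - 80))**2 + 195**2)) = 1/(sqrt((sqrt(-188))**2 + 38025)) = 1/(sqrt((2*I*sqrt(47))**2 + 38025)) = 1/(sqrt(-188 + 38025)) = 1/(sqrt(37837)) = sqrt(37837)/37837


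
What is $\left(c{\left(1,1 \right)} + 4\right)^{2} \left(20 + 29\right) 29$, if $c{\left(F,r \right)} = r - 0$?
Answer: $35525$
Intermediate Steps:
$c{\left(F,r \right)} = r$ ($c{\left(F,r \right)} = r + 0 = r$)
$\left(c{\left(1,1 \right)} + 4\right)^{2} \left(20 + 29\right) 29 = \left(1 + 4\right)^{2} \left(20 + 29\right) 29 = 5^{2} \cdot 49 \cdot 29 = 25 \cdot 49 \cdot 29 = 1225 \cdot 29 = 35525$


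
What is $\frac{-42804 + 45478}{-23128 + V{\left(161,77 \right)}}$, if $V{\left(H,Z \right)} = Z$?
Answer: $- \frac{382}{3293} \approx -0.116$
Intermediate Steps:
$\frac{-42804 + 45478}{-23128 + V{\left(161,77 \right)}} = \frac{-42804 + 45478}{-23128 + 77} = \frac{2674}{-23051} = 2674 \left(- \frac{1}{23051}\right) = - \frac{382}{3293}$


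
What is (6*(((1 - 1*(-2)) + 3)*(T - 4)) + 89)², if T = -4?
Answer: 39601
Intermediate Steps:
(6*(((1 - 1*(-2)) + 3)*(T - 4)) + 89)² = (6*(((1 - 1*(-2)) + 3)*(-4 - 4)) + 89)² = (6*(((1 + 2) + 3)*(-8)) + 89)² = (6*((3 + 3)*(-8)) + 89)² = (6*(6*(-8)) + 89)² = (6*(-48) + 89)² = (-288 + 89)² = (-199)² = 39601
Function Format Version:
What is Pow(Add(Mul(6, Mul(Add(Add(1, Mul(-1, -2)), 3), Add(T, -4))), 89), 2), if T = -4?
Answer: 39601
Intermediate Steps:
Pow(Add(Mul(6, Mul(Add(Add(1, Mul(-1, -2)), 3), Add(T, -4))), 89), 2) = Pow(Add(Mul(6, Mul(Add(Add(1, Mul(-1, -2)), 3), Add(-4, -4))), 89), 2) = Pow(Add(Mul(6, Mul(Add(Add(1, 2), 3), -8)), 89), 2) = Pow(Add(Mul(6, Mul(Add(3, 3), -8)), 89), 2) = Pow(Add(Mul(6, Mul(6, -8)), 89), 2) = Pow(Add(Mul(6, -48), 89), 2) = Pow(Add(-288, 89), 2) = Pow(-199, 2) = 39601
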